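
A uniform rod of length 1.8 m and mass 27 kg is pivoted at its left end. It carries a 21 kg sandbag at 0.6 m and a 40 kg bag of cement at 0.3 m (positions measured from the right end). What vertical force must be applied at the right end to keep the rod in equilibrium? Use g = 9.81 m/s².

Choose the left end as the axis so the unknown pivot reaction has zero arm there.
Beam weight: 27 × 9.81 = 264.9 N down at 0.9 m → arm 0.9 m, τ = 264.9 × 0.9 = 238.4 N·m clockwise.
Sandbag: 21 × 9.81 = 206 N down at 0.6 m → arm 1.2 m, τ = 206 × 1.2 = 247.2 N·m clockwise.
Bag of cement: 40 × 9.81 = 392.4 N down at 0.3 m → arm 1.5 m, τ = 392.4 × 1.5 = 588.6 N·m clockwise.
Net moment of the loads = 1074 N·m clockwise.
The upward force F acts at the right end, arm 1.8 m, giving F × 1.8 counterclockwise.
For rotational equilibrium, F × 1.8 = 1074, so F = 1074 / 1.8 = 597 N.

F ≈ 597 N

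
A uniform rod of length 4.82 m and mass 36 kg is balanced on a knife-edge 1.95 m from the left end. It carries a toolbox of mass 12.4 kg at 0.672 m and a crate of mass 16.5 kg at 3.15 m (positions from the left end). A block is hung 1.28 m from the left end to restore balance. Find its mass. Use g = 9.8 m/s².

m ≈ 30.6 kg

Taking torques about the knife-edge (at 1.95 m from the left end):
Beam weight: 36 × 9.8 = 352.8 N down at 2.41 m → arm 0.46 m, τ = 352.8 × 0.46 = 162.3 N·m clockwise.
Toolbox: 12.4 × 9.8 = 121.5 N down at 0.672 m → arm 1.278 m, τ = 121.5 × 1.278 = 155.3 N·m counterclockwise.
Crate: 16.5 × 9.8 = 161.7 N down at 3.15 m → arm 1.2 m, τ = 161.7 × 1.2 = 194 N·m clockwise.
Net moment of known loads = 201 N·m clockwise.
An unknown mass m at 1.28 m has arm 0.67 m; its moment is m·g·0.67 counterclockwise.
Setting net torque to zero: m × 9.8 × 0.67 = 201 → m = 201 / (9.8 × 0.67) = 30.6 kg.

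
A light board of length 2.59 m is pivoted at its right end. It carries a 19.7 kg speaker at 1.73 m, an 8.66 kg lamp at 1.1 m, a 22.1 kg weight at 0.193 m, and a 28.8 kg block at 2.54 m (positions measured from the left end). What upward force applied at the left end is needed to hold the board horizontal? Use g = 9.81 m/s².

F ≈ 319 N

Sum moments about the right end (the unknown pivot reaction has zero arm there).
Speaker: 19.7 × 9.81 = 193.3 N down at 1.73 m → arm 0.86 m, τ = 193.3 × 0.86 = 166.2 N·m counterclockwise.
Lamp: 8.66 × 9.81 = 84.95 N down at 1.1 m → arm 1.49 m, τ = 84.95 × 1.49 = 126.6 N·m counterclockwise.
Weight: 22.1 × 9.81 = 216.8 N down at 0.193 m → arm 2.397 m, τ = 216.8 × 2.397 = 519.7 N·m counterclockwise.
Block: 28.8 × 9.81 = 282.5 N down at 2.54 m → arm 0.05 m, τ = 282.5 × 0.05 = 14.12 N·m counterclockwise.
Net moment of the loads = 826.6 N·m counterclockwise.
The upward force F acts at the left end, arm 2.59 m, giving F × 2.59 clockwise.
Setting net torque to zero: F × 2.59 = 826.6 → F = 826.6 / 2.59 = 319 N.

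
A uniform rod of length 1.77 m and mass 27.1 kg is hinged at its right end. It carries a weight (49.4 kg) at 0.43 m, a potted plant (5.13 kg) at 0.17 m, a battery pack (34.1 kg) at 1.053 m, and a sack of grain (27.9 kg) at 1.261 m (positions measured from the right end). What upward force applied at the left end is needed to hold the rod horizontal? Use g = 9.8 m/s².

F ≈ 649 N

Take moments about the right end.
Beam weight: 27.1 × 9.8 = 265.6 N down at 0.885 m → arm 0.885 m, τ = 265.6 × 0.885 = 235.1 N·m counterclockwise.
Weight: 49.4 × 9.8 = 484.1 N down at 0.43 m → arm 0.43 m, τ = 484.1 × 0.43 = 208.2 N·m counterclockwise.
Potted plant: 5.13 × 9.8 = 50.27 N down at 0.17 m → arm 0.17 m, τ = 50.27 × 0.17 = 8.546 N·m counterclockwise.
Battery pack: 34.1 × 9.8 = 334.2 N down at 1.053 m → arm 1.053 m, τ = 334.2 × 1.053 = 351.9 N·m counterclockwise.
Sack of grain: 27.9 × 9.8 = 273.4 N down at 1.261 m → arm 1.261 m, τ = 273.4 × 1.261 = 344.8 N·m counterclockwise.
Net moment of the loads = 1149 N·m counterclockwise.
The upward force F acts at the left end, arm 1.77 m, giving F × 1.77 clockwise.
Στ = 0 ⇒ F × 1.77 = 1149 ⇒ F = 1149 / 1.77 = 649 N.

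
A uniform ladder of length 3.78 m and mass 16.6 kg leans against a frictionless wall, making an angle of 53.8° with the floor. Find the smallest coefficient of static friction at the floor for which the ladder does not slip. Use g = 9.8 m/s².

Sum moments about the foot of the ladder (the floor normal and friction both act there and drop out).
Ladder weight 16.6×9.8 = 162.7 N acts at 1.89 m along the ladder; its horizontal arm is 1.89·cos53.8° = 1.116 m → τ = 181.6 N·m clockwise.
Wall normal N acts horizontally at the top; its moment arm is the height L sinθ = 3.78·sin53.8° = 3.05 m, counterclockwise.
Balancing moments: N × 3.05 = 181.6, giving N = 59.54 N.
ΣFx = 0 ⇒ f = N_wall = 59.54 N. ΣFy = 0 ⇒ N_floor = 162.7 N.
μ_min = f / N_floor = 59.54 / 162.7 = 0.366.

μ_min ≈ 0.366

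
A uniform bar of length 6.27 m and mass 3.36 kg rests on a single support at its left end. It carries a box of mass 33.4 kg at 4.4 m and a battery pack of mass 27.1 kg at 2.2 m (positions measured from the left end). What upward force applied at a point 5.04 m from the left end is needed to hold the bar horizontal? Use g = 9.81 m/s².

Choose the left end as the axis so the unknown pivot reaction has zero arm there.
Beam weight: 3.36 × 9.81 = 32.96 N down at 3.135 m → arm 3.135 m, τ = 32.96 × 3.135 = 103.3 N·m clockwise.
Box: 33.4 × 9.81 = 327.7 N down at 4.4 m → arm 4.4 m, τ = 327.7 × 4.4 = 1442 N·m clockwise.
Battery pack: 27.1 × 9.81 = 265.9 N down at 2.2 m → arm 2.2 m, τ = 265.9 × 2.2 = 585 N·m clockwise.
Net moment of the loads = 2130 N·m clockwise.
The upward force F acts at a point 5.04 m from the left end, arm 5.04 m, giving F × 5.04 counterclockwise.
Balancing moments: F × 5.04 = 2130, giving F = 2130 / 5.04 = 423 N.

F ≈ 423 N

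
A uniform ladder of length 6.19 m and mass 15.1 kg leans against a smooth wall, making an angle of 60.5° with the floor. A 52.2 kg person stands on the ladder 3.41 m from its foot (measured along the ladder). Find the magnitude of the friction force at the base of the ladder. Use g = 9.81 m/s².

Take moments about the foot of the ladder.
Ladder weight 15.1×9.81 = 148.1 N acts at 3.095 m along the ladder; its horizontal arm is 3.095·cos60.5° = 1.524 m → τ = 225.7 N·m clockwise.
Person: 52.2×9.81 = 512.1 N at 3.41 m → arm 1.679 m → τ = 859.8 N·m clockwise.
Wall normal N acts horizontally at the top; its moment arm is the height L sinθ = 6.19·sin60.5° = 5.388 m, counterclockwise.
Setting net torque to zero: N × 5.388 = 1086 → N = 202 N.
ΣFx = 0: friction at the foot balances the wall's push, so f = N_wall = 202 N.

f ≈ 202 N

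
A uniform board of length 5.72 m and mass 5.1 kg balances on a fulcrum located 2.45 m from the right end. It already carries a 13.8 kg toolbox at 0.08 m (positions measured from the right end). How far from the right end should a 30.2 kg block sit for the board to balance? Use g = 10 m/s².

x ≈ 3.46 m from the right end

Choose the fulcrum (at 2.45 m from the right end) as the axis so the support reaction has zero arm there.
Beam weight: 5.1 × 10 = 51 N down at 2.86 m → arm 0.41 m, τ = 51 × 0.41 = 20.91 N·m counterclockwise.
Toolbox: 13.8 × 10 = 138 N down at 0.08 m → arm 2.37 m, τ = 138 × 2.37 = 327.1 N·m clockwise.
Net moment of existing loads = 306.2 N·m clockwise.
The block weighs 30.2 × 10 = 302 N and must supply an equal counterclockwise moment, so its lever arm about the fulcrum is 306.2 / 302 = 1.01 m.
That puts it at 2.45 + 1.01 = 3.46 m from the right end.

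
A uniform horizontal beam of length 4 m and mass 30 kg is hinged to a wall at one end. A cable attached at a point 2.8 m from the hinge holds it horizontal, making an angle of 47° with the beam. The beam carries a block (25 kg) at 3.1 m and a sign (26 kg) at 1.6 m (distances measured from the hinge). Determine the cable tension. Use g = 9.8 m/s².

T ≈ 857 N

Sum moments about the hinge (the unknown hinge reaction has zero arm there).
Beam weight: 30 × 9.8 = 294 N down at 2 m → arm 2 m, τ = 294 × 2 = 588 N·m clockwise.
Block: 25 × 9.8 = 245 N down at 3.1 m → arm 3.1 m, τ = 245 × 3.1 = 759.5 N·m clockwise.
Sign: 26 × 9.8 = 254.8 N down at 1.6 m → arm 1.6 m, τ = 254.8 × 1.6 = 407.7 N·m clockwise.
Total clockwise load moment = 1755 N·m.
The cable tension T acts at 2.8 m; only its component perpendicular to the beam, T sinθ, produces torque. sin 47° = 0.7314.
For rotational equilibrium, T × 2.8 × 0.7314 = 1755, so T = 1755 / 2.048 = 857 N.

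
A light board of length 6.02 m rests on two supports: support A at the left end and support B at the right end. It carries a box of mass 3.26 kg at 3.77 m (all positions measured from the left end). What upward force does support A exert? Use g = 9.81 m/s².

R_A ≈ 12 N

Taking torques about support B:
Box: 3.26 × 9.81 = 31.98 N down at 3.77 m → arm 2.25 m, τ = 31.98 × 2.25 = 71.95 N·m counterclockwise.
Net load moment about support B = 71.95 N·m counterclockwise.
Reaction R at support A is upward at 0 m, arm 6.02 m → moment R × 6.02 clockwise.
Στ = 0 ⇒ R × 6.02 = 71.95 ⇒ R = 12 N.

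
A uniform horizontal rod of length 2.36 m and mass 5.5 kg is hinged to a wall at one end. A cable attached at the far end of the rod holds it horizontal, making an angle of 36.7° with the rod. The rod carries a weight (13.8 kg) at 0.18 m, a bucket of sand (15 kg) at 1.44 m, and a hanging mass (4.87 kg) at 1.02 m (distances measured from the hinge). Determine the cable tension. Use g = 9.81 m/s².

About the hinge:
Beam weight: 5.5 × 9.81 = 53.96 N down at 1.18 m → arm 1.18 m, τ = 53.96 × 1.18 = 63.67 N·m clockwise.
Weight: 13.8 × 9.81 = 135.4 N down at 0.18 m → arm 0.18 m, τ = 135.4 × 0.18 = 24.37 N·m clockwise.
Bucket of sand: 15 × 9.81 = 147.2 N down at 1.44 m → arm 1.44 m, τ = 147.2 × 1.44 = 212 N·m clockwise.
Hanging mass: 4.87 × 9.81 = 47.77 N down at 1.02 m → arm 1.02 m, τ = 47.77 × 1.02 = 48.73 N·m clockwise.
Total clockwise load moment = 348.8 N·m.
The cable tension T acts at 2.36 m; only its component perpendicular to the rod, T sinθ, produces torque. sin 36.7° = 0.5976.
For rotational equilibrium, T × 2.36 × 0.5976 = 348.8, so T = 348.8 / 1.41 = 247 N.

T ≈ 247 N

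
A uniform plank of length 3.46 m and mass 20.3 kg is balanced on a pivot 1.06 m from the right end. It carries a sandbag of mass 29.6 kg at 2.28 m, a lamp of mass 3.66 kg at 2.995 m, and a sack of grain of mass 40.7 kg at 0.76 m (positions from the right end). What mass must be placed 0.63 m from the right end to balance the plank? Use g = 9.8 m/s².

m ≈ 104 kg

Sum moments about the pivot (at 1.06 m from the right end) (the support reaction has zero arm there).
Beam weight: 20.3 × 9.8 = 198.9 N down at 1.73 m → arm 0.67 m, τ = 198.9 × 0.67 = 133.3 N·m counterclockwise.
Sandbag: 29.6 × 9.8 = 290.1 N down at 2.28 m → arm 1.22 m, τ = 290.1 × 1.22 = 353.9 N·m counterclockwise.
Lamp: 3.66 × 9.8 = 35.87 N down at 2.995 m → arm 1.935 m, τ = 35.87 × 1.935 = 69.41 N·m counterclockwise.
Sack of grain: 40.7 × 9.8 = 398.9 N down at 0.76 m → arm 0.3 m, τ = 398.9 × 0.3 = 119.7 N·m clockwise.
Net moment of known loads = 436.9 N·m counterclockwise.
An unknown mass m at 0.63 m has arm 0.43 m; its moment is m·g·0.43 clockwise.
Balancing moments: m × 9.8 × 0.43 = 436.9, giving m = 436.9 / (9.8 × 0.43) = 104 kg.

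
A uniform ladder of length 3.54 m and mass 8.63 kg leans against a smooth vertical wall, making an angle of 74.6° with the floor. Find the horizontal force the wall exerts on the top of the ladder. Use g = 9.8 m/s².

N_wall ≈ 11.6 N

Taking torques about the foot of the ladder:
Ladder weight 8.63×9.8 = 84.57 N acts at 1.77 m along the ladder; its horizontal arm is 1.77·cos74.6° = 0.47 m → τ = 39.75 N·m clockwise.
Wall normal N acts horizontally at the top; its moment arm is the height L sinθ = 3.54·sin74.6° = 3.413 m, counterclockwise.
For rotational equilibrium, N × 3.413 = 39.75, so N = 11.6 N.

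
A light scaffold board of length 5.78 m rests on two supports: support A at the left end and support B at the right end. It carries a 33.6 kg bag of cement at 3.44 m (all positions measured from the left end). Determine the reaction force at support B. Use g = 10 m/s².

Take moments about support A.
Bag of cement: 33.6 × 10 = 336 N down at 3.44 m → arm 3.44 m, τ = 336 × 3.44 = 1156 N·m clockwise.
Net load moment about support A = 1156 N·m clockwise.
Reaction R at support B is upward at 5.78 m, arm 5.78 m → moment R × 5.78 counterclockwise.
Balancing moments: R × 5.78 = 1156, giving R = 200 N.

R_B ≈ 200 N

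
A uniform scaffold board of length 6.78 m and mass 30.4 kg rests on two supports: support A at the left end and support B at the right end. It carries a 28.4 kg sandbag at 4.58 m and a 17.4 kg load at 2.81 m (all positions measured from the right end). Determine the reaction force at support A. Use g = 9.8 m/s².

R_A ≈ 408 N

Taking torques about support B:
Beam weight: 30.4 × 9.8 = 297.9 N down at 3.39 m → arm 3.39 m, τ = 297.9 × 3.39 = 1010 N·m counterclockwise.
Sandbag: 28.4 × 9.8 = 278.3 N down at 4.58 m → arm 4.58 m, τ = 278.3 × 4.58 = 1275 N·m counterclockwise.
Load: 17.4 × 9.8 = 170.5 N down at 2.81 m → arm 2.81 m, τ = 170.5 × 2.81 = 479.1 N·m counterclockwise.
Net load moment about support B = 2764 N·m counterclockwise.
Reaction R at support A is upward at 6.78 m, arm 6.78 m → moment R × 6.78 clockwise.
Στ = 0 ⇒ R × 6.78 = 2764 ⇒ R = 408 N.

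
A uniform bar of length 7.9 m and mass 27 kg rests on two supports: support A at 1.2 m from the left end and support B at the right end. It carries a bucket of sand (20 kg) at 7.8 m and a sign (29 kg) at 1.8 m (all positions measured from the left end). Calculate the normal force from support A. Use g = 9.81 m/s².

R_A ≈ 418 N

Take moments about support B.
Beam weight: 27 × 9.81 = 264.9 N down at 3.95 m → arm 3.95 m, τ = 264.9 × 3.95 = 1046 N·m counterclockwise.
Bucket of sand: 20 × 9.81 = 196.2 N down at 7.8 m → arm 0.1 m, τ = 196.2 × 0.1 = 19.62 N·m counterclockwise.
Sign: 29 × 9.81 = 284.5 N down at 1.8 m → arm 6.1 m, τ = 284.5 × 6.1 = 1735 N·m counterclockwise.
Net load moment about support B = 2801 N·m counterclockwise.
Reaction R at support A is upward at 1.2 m, arm 6.7 m → moment R × 6.7 clockwise.
Balancing moments: R × 6.7 = 2801, giving R = 418 N.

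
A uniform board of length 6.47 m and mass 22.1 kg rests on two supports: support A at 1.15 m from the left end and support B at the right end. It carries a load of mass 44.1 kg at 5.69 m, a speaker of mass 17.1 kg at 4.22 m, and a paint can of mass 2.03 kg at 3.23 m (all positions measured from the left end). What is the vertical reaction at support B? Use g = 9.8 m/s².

Choose support A as the axis so its reaction then has zero moment arm.
Beam weight: 22.1 × 9.8 = 216.6 N down at 3.235 m → arm 2.085 m, τ = 216.6 × 2.085 = 451.6 N·m clockwise.
Load: 44.1 × 9.8 = 432.2 N down at 5.69 m → arm 4.54 m, τ = 432.2 × 4.54 = 1962 N·m clockwise.
Speaker: 17.1 × 9.8 = 167.6 N down at 4.22 m → arm 3.07 m, τ = 167.6 × 3.07 = 514.5 N·m clockwise.
Paint can: 2.03 × 9.8 = 19.89 N down at 3.23 m → arm 2.08 m, τ = 19.89 × 2.08 = 41.37 N·m clockwise.
Net load moment about support A = 2969 N·m clockwise.
Reaction R at support B is upward at 6.47 m, arm 5.32 m → moment R × 5.32 counterclockwise.
Στ = 0 ⇒ R × 5.32 = 2969 ⇒ R = 558 N.

R_B ≈ 558 N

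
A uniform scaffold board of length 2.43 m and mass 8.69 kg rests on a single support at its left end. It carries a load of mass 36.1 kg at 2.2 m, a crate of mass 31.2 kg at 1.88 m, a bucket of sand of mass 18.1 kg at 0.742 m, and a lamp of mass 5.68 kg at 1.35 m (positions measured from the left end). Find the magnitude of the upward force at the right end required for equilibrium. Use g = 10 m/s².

F ≈ 698 N

Sum moments about the left end (the unknown pivot reaction has zero arm there).
Beam weight: 8.69 × 10 = 86.9 N down at 1.215 m → arm 1.215 m, τ = 86.9 × 1.215 = 105.6 N·m clockwise.
Load: 36.1 × 10 = 361 N down at 2.2 m → arm 2.2 m, τ = 361 × 2.2 = 794.2 N·m clockwise.
Crate: 31.2 × 10 = 312 N down at 1.88 m → arm 1.88 m, τ = 312 × 1.88 = 586.6 N·m clockwise.
Bucket of sand: 18.1 × 10 = 181 N down at 0.742 m → arm 0.742 m, τ = 181 × 0.742 = 134.3 N·m clockwise.
Lamp: 5.68 × 10 = 56.8 N down at 1.35 m → arm 1.35 m, τ = 56.8 × 1.35 = 76.68 N·m clockwise.
Net moment of the loads = 1697 N·m clockwise.
The upward force F acts at the right end, arm 2.43 m, giving F × 2.43 counterclockwise.
Balancing moments: F × 2.43 = 1697, giving F = 1697 / 2.43 = 698 N.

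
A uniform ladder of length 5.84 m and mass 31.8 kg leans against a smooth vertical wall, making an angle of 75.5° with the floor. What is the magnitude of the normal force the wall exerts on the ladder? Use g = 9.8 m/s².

About the foot of the ladder:
Ladder weight 31.8×9.8 = 311.6 N acts at 2.92 m along the ladder; its horizontal arm is 2.92·cos75.5° = 0.7311 m → τ = 227.8 N·m clockwise.
Wall normal N acts horizontally at the top; its moment arm is the height L sinθ = 5.84·sin75.5° = 5.654 m, counterclockwise.
Στ = 0 ⇒ N × 5.654 = 227.8 ⇒ N = 40.3 N.

N_wall ≈ 40.3 N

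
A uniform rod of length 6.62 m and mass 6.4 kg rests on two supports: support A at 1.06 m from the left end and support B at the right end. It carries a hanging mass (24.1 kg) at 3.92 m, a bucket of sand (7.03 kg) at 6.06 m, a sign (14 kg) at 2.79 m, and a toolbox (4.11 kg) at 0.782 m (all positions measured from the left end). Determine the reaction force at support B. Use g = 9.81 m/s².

Sum moments about support A (its reaction then has zero moment arm).
Beam weight: 6.4 × 9.81 = 62.78 N down at 3.31 m → arm 2.25 m, τ = 62.78 × 2.25 = 141.3 N·m clockwise.
Hanging mass: 24.1 × 9.81 = 236.4 N down at 3.92 m → arm 2.86 m, τ = 236.4 × 2.86 = 676.1 N·m clockwise.
Bucket of sand: 7.03 × 9.81 = 68.96 N down at 6.06 m → arm 5 m, τ = 68.96 × 5 = 344.8 N·m clockwise.
Sign: 14 × 9.81 = 137.3 N down at 2.79 m → arm 1.73 m, τ = 137.3 × 1.73 = 237.5 N·m clockwise.
Toolbox: 4.11 × 9.81 = 40.32 N down at 0.782 m → arm 0.278 m, τ = 40.32 × 0.278 = 11.21 N·m counterclockwise.
Net load moment about support A = 1388 N·m clockwise.
Reaction R at support B is upward at 6.62 m, arm 5.56 m → moment R × 5.56 counterclockwise.
Balancing moments: R × 5.56 = 1388, giving R = 250 N.

R_B ≈ 250 N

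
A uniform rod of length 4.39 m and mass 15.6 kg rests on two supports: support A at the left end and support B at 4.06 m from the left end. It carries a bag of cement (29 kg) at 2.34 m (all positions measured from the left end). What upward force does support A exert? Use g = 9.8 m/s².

R_A ≈ 191 N

Take moments about support B.
Beam weight: 15.6 × 9.8 = 152.9 N down at 2.195 m → arm 1.865 m, τ = 152.9 × 1.865 = 285.2 N·m counterclockwise.
Bag of cement: 29 × 9.8 = 284.2 N down at 2.34 m → arm 1.72 m, τ = 284.2 × 1.72 = 488.8 N·m counterclockwise.
Net load moment about support B = 774 N·m counterclockwise.
Reaction R at support A is upward at 0 m, arm 4.06 m → moment R × 4.06 clockwise.
For rotational equilibrium, R × 4.06 = 774, so R = 191 N.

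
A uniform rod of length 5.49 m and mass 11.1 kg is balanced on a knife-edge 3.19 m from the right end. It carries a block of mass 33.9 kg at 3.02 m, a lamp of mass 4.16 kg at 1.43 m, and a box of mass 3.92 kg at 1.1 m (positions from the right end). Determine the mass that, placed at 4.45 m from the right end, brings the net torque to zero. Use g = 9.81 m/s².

m ≈ 20.8 kg

Take moments about the knife-edge (at 3.19 m from the right end).
Beam weight: 11.1 × 9.81 = 108.9 N down at 2.745 m → arm 0.445 m, τ = 108.9 × 0.445 = 48.46 N·m clockwise.
Block: 33.9 × 9.81 = 332.6 N down at 3.02 m → arm 0.17 m, τ = 332.6 × 0.17 = 56.54 N·m clockwise.
Lamp: 4.16 × 9.81 = 40.81 N down at 1.43 m → arm 1.76 m, τ = 40.81 × 1.76 = 71.83 N·m clockwise.
Box: 3.92 × 9.81 = 38.46 N down at 1.1 m → arm 2.09 m, τ = 38.46 × 2.09 = 80.38 N·m clockwise.
Net moment of known loads = 257.2 N·m clockwise.
An unknown mass m at 4.45 m has arm 1.26 m; its moment is m·g·1.26 counterclockwise.
For rotational equilibrium, m × 9.81 × 1.26 = 257.2, so m = 257.2 / (9.81 × 1.26) = 20.8 kg.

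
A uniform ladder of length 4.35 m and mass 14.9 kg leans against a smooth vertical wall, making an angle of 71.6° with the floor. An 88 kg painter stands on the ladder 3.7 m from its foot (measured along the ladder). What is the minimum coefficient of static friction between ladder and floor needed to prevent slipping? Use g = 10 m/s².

μ_min ≈ 0.266

Take moments about the foot of the ladder.
Ladder weight 14.9×10 = 149 N acts at 2.175 m along the ladder; its horizontal arm is 2.175·cos71.6° = 0.6865 m → τ = 102.3 N·m clockwise.
Painter: 88×10 = 880 N at 3.7 m → arm 1.168 m → τ = 1028 N·m clockwise.
Wall normal N acts horizontally at the top; its moment arm is the height L sinθ = 4.35·sin71.6° = 4.128 m, counterclockwise.
For rotational equilibrium, N × 4.128 = 1130, so N = 273.7 N.
ΣFx = 0 ⇒ f = N_wall = 273.7 N. ΣFy = 0 ⇒ N_floor = 1029 N.
μ_min = f / N_floor = 273.7 / 1029 = 0.266.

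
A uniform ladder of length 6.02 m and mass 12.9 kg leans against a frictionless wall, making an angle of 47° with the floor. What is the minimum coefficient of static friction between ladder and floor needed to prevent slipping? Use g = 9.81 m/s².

Choose the foot of the ladder as the axis so the floor normal and friction both act there and drop out.
Ladder weight 12.9×9.81 = 126.5 N acts at 3.01 m along the ladder; its horizontal arm is 3.01·cos47° = 2.053 m → τ = 259.7 N·m clockwise.
Wall normal N acts horizontally at the top; its moment arm is the height L sinθ = 6.02·sin47° = 4.403 m, counterclockwise.
Setting net torque to zero: N × 4.403 = 259.7 → N = 58.98 N.
ΣFx = 0 ⇒ f = N_wall = 58.98 N. ΣFy = 0 ⇒ N_floor = 126.5 N.
μ_min = f / N_floor = 58.98 / 126.5 = 0.466.

μ_min ≈ 0.466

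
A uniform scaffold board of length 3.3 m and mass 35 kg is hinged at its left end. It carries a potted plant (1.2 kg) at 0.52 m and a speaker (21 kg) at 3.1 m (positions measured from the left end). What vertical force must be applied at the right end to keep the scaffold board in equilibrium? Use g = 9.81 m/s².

F ≈ 367 N

Taking torques about the left end:
Beam weight: 35 × 9.81 = 343.4 N down at 1.65 m → arm 1.65 m, τ = 343.4 × 1.65 = 566.6 N·m clockwise.
Potted plant: 1.2 × 9.81 = 11.77 N down at 0.52 m → arm 0.52 m, τ = 11.77 × 0.52 = 6.12 N·m clockwise.
Speaker: 21 × 9.81 = 206 N down at 3.1 m → arm 3.1 m, τ = 206 × 3.1 = 638.6 N·m clockwise.
Net moment of the loads = 1211 N·m clockwise.
The upward force F acts at the right end, arm 3.3 m, giving F × 3.3 counterclockwise.
Setting net torque to zero: F × 3.3 = 1211 → F = 1211 / 3.3 = 367 N.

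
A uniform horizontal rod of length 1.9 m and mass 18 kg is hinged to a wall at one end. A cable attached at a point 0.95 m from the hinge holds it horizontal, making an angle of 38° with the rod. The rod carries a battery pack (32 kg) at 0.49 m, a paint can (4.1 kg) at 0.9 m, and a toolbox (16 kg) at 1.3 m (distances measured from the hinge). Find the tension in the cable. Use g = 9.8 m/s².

T ≈ 960 N

Sum moments about the hinge (the unknown hinge reaction has zero arm there).
Beam weight: 18 × 9.8 = 176.4 N down at 0.95 m → arm 0.95 m, τ = 176.4 × 0.95 = 167.6 N·m clockwise.
Battery pack: 32 × 9.8 = 313.6 N down at 0.49 m → arm 0.49 m, τ = 313.6 × 0.49 = 153.7 N·m clockwise.
Paint can: 4.1 × 9.8 = 40.18 N down at 0.9 m → arm 0.9 m, τ = 40.18 × 0.9 = 36.16 N·m clockwise.
Toolbox: 16 × 9.8 = 156.8 N down at 1.3 m → arm 1.3 m, τ = 156.8 × 1.3 = 203.8 N·m clockwise.
Total clockwise load moment = 561.3 N·m.
The cable tension T acts at 0.95 m; only its component perpendicular to the rod, T sinθ, produces torque. sin 38° = 0.6157.
Setting net torque to zero: T × 0.95 × 0.6157 = 561.3 → T = 561.3 / 0.5849 = 960 N.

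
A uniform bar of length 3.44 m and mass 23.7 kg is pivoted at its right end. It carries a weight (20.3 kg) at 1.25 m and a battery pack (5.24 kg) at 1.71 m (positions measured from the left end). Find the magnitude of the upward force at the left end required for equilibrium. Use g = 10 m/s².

Choose the right end as the axis so the unknown pivot reaction has zero arm there.
Beam weight: 23.7 × 10 = 237 N down at 1.72 m → arm 1.72 m, τ = 237 × 1.72 = 407.6 N·m counterclockwise.
Weight: 20.3 × 10 = 203 N down at 1.25 m → arm 2.19 m, τ = 203 × 2.19 = 444.6 N·m counterclockwise.
Battery pack: 5.24 × 10 = 52.4 N down at 1.71 m → arm 1.73 m, τ = 52.4 × 1.73 = 90.65 N·m counterclockwise.
Net moment of the loads = 942.9 N·m counterclockwise.
The upward force F acts at the left end, arm 3.44 m, giving F × 3.44 clockwise.
Balancing moments: F × 3.44 = 942.9, giving F = 942.9 / 3.44 = 274 N.

F ≈ 274 N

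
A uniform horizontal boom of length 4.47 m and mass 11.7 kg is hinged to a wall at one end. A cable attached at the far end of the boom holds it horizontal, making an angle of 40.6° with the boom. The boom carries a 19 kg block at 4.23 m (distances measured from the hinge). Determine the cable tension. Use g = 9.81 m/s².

Take moments about the hinge.
Beam weight: 11.7 × 9.81 = 114.8 N down at 2.235 m → arm 2.235 m, τ = 114.8 × 2.235 = 256.6 N·m clockwise.
Block: 19 × 9.81 = 186.4 N down at 4.23 m → arm 4.23 m, τ = 186.4 × 4.23 = 788.5 N·m clockwise.
Total clockwise load moment = 1045 N·m.
The cable tension T acts at 4.47 m; only its component perpendicular to the boom, T sinθ, produces torque. sin 40.6° = 0.6508.
Balancing moments: T × 4.47 × 0.6508 = 1045, giving T = 1045 / 2.909 = 359 N.

T ≈ 359 N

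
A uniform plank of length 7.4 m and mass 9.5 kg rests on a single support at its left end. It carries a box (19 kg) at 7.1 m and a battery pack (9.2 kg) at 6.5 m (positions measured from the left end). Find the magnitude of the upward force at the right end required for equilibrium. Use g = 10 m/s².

Taking torques about the left end:
Beam weight: 9.5 × 10 = 95 N down at 3.7 m → arm 3.7 m, τ = 95 × 3.7 = 351.5 N·m clockwise.
Box: 19 × 10 = 190 N down at 7.1 m → arm 7.1 m, τ = 190 × 7.1 = 1349 N·m clockwise.
Battery pack: 9.2 × 10 = 92 N down at 6.5 m → arm 6.5 m, τ = 92 × 6.5 = 598 N·m clockwise.
Net moment of the loads = 2298 N·m clockwise.
The upward force F acts at the right end, arm 7.4 m, giving F × 7.4 counterclockwise.
Setting net torque to zero: F × 7.4 = 2298 → F = 2298 / 7.4 = 311 N.

F ≈ 311 N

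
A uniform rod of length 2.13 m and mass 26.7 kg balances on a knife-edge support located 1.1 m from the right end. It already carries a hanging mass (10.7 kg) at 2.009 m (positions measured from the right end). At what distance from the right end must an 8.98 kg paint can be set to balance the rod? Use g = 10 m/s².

x ≈ 0.121 m from the right end

Taking torques about the knife-edge support (at 1.1 m from the right end):
Beam weight: 26.7 × 10 = 267 N down at 1.065 m → arm 0.035 m, τ = 267 × 0.035 = 9.345 N·m clockwise.
Hanging mass: 10.7 × 10 = 107 N down at 2.009 m → arm 0.909 m, τ = 107 × 0.909 = 97.26 N·m counterclockwise.
Net moment of existing loads = 87.92 N·m counterclockwise.
The paint can weighs 8.98 × 10 = 89.8 N and must supply an equal clockwise moment, so its lever arm about the knife-edge support is 87.92 / 89.8 = 0.979 m.
That puts it at 1.1 − 0.979 = 0.121 m from the right end.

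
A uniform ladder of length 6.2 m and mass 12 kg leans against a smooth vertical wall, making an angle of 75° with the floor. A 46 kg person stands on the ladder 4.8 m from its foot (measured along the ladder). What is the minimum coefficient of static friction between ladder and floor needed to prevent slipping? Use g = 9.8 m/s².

Taking torques about the foot of the ladder:
Ladder weight 12×9.8 = 117.6 N acts at 3.1 m along the ladder; its horizontal arm is 3.1·cos75° = 0.8023 m → τ = 94.35 N·m clockwise.
Person: 46×9.8 = 450.8 N at 4.8 m → arm 1.242 m → τ = 559.9 N·m clockwise.
Wall normal N acts horizontally at the top; its moment arm is the height L sinθ = 6.2·sin75° = 5.989 m, counterclockwise.
Balancing moments: N × 5.989 = 654.2, giving N = 109.2 N.
ΣFx = 0 ⇒ f = N_wall = 109.2 N. ΣFy = 0 ⇒ N_floor = 568.4 N.
μ_min = f / N_floor = 109.2 / 568.4 = 0.192.

μ_min ≈ 0.192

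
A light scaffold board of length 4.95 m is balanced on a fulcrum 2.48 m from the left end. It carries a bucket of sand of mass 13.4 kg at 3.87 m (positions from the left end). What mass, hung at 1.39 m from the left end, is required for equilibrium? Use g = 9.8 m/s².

Choose the fulcrum (at 2.48 m from the left end) as the axis so the support reaction has zero arm there.
Bucket of sand: 13.4 × 9.8 = 131.3 N down at 3.87 m → arm 1.39 m, τ = 131.3 × 1.39 = 182.5 N·m clockwise.
Net moment of known loads = 182.5 N·m clockwise.
An unknown mass m at 1.39 m has arm 1.09 m; its moment is m·g·1.09 counterclockwise.
Setting net torque to zero: m × 9.8 × 1.09 = 182.5 → m = 182.5 / (9.8 × 1.09) = 17.1 kg.

m ≈ 17.1 kg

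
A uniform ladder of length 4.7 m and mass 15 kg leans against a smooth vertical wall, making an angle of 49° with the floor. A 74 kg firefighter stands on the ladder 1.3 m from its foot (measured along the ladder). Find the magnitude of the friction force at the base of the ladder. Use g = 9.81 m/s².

About the foot of the ladder:
Ladder weight 15×9.81 = 147.2 N acts at 2.35 m along the ladder; its horizontal arm is 2.35·cos49° = 1.542 m → τ = 227 N·m clockwise.
Firefighter: 74×9.81 = 725.9 N at 1.3 m → arm 0.8529 m → τ = 619.1 N·m clockwise.
Wall normal N acts horizontally at the top; its moment arm is the height L sinθ = 4.7·sin49° = 3.547 m, counterclockwise.
Balancing moments: N × 3.547 = 846.1, giving N = 239 N.
ΣFx = 0: friction at the foot balances the wall's push, so f = N_wall = 239 N.

f ≈ 239 N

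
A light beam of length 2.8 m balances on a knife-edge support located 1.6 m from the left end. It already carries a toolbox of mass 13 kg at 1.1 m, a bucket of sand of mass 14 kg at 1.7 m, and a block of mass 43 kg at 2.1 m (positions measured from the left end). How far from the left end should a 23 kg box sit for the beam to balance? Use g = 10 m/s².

x ≈ 0.887 m from the left end

Sum moments about the knife-edge support (at 1.6 m from the left end) (the support reaction has zero arm there).
Toolbox: 13 × 10 = 130 N down at 1.1 m → arm 0.5 m, τ = 130 × 0.5 = 65 N·m counterclockwise.
Bucket of sand: 14 × 10 = 140 N down at 1.7 m → arm 0.1 m, τ = 140 × 0.1 = 14 N·m clockwise.
Block: 43 × 10 = 430 N down at 2.1 m → arm 0.5 m, τ = 430 × 0.5 = 215 N·m clockwise.
Net moment of existing loads = 164 N·m clockwise.
The box weighs 23 × 10 = 230 N and must supply an equal counterclockwise moment, so its lever arm about the knife-edge support is 164 / 230 = 0.713 m.
That puts it at 1.6 − 0.713 = 0.887 m from the left end.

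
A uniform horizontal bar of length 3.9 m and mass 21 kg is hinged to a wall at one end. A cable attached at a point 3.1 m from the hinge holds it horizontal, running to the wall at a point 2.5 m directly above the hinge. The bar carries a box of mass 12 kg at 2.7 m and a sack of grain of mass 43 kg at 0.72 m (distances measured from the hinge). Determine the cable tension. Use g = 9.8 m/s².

T ≈ 525 N

Sum moments about the hinge (the unknown hinge reaction has zero arm there).
Beam weight: 21 × 9.8 = 205.8 N down at 1.95 m → arm 1.95 m, τ = 205.8 × 1.95 = 401.3 N·m clockwise.
Box: 12 × 9.8 = 117.6 N down at 2.7 m → arm 2.7 m, τ = 117.6 × 2.7 = 317.5 N·m clockwise.
Sack of grain: 43 × 9.8 = 421.4 N down at 0.72 m → arm 0.72 m, τ = 421.4 × 0.72 = 303.4 N·m clockwise.
Total clockwise load moment = 1022 N·m.
The cable tension T acts at 3.1 m; only its component perpendicular to the bar, T sinθ, produces torque. sinθ = h/√(h²+d²) = 2.5/√(2.5²+3.1²) = 0.6278.
For rotational equilibrium, T × 3.1 × 0.6278 = 1022, so T = 1022 / 1.946 = 525 N.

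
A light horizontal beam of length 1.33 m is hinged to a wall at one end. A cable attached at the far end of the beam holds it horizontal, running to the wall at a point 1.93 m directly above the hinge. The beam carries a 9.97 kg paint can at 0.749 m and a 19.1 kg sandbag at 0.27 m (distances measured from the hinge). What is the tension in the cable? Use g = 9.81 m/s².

About the hinge:
Paint can: 9.97 × 9.81 = 97.81 N down at 0.749 m → arm 0.749 m, τ = 97.81 × 0.749 = 73.26 N·m clockwise.
Sandbag: 19.1 × 9.81 = 187.4 N down at 0.27 m → arm 0.27 m, τ = 187.4 × 0.27 = 50.6 N·m clockwise.
Total clockwise load moment = 123.9 N·m.
The cable tension T acts at 1.33 m; only its component perpendicular to the beam, T sinθ, produces torque. sinθ = h/√(h²+d²) = 1.93/√(1.93²+1.33²) = 0.8234.
Setting net torque to zero: T × 1.33 × 0.8234 = 123.9 → T = 123.9 / 1.095 = 113 N.

T ≈ 113 N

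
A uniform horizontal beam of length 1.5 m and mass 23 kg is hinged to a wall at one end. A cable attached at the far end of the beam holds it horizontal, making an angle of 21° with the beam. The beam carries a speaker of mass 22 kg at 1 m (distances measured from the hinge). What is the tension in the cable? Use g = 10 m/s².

T ≈ 730 N

Choose the hinge as the axis so the unknown hinge reaction has zero arm there.
Beam weight: 23 × 10 = 230 N down at 0.75 m → arm 0.75 m, τ = 230 × 0.75 = 172.5 N·m clockwise.
Speaker: 22 × 10 = 220 N down at 1 m → arm 1 m, τ = 220 × 1 = 220 N·m clockwise.
Total clockwise load moment = 392.5 N·m.
The cable tension T acts at 1.5 m; only its component perpendicular to the beam, T sinθ, produces torque. sin 21° = 0.3584.
Στ = 0 ⇒ T × 1.5 × 0.3584 = 392.5 ⇒ T = 392.5 / 0.5376 = 730 N.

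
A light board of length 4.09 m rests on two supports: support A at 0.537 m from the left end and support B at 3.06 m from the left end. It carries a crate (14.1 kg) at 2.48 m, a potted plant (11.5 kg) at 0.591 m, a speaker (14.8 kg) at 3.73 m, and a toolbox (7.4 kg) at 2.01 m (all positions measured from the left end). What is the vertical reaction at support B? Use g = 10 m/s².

About support A:
Crate: 14.1 × 10 = 141 N down at 2.48 m → arm 1.943 m, τ = 141 × 1.943 = 274 N·m clockwise.
Potted plant: 11.5 × 10 = 115 N down at 0.591 m → arm 0.054 m, τ = 115 × 0.054 = 6.21 N·m clockwise.
Speaker: 14.8 × 10 = 148 N down at 3.73 m → arm 3.193 m, τ = 148 × 3.193 = 472.6 N·m clockwise.
Toolbox: 7.4 × 10 = 74 N down at 2.01 m → arm 1.473 m, τ = 74 × 1.473 = 109 N·m clockwise.
Net load moment about support A = 861.8 N·m clockwise.
Reaction R at support B is upward at 3.06 m, arm 2.523 m → moment R × 2.523 counterclockwise.
Setting net torque to zero: R × 2.523 = 861.8 → R = 342 N.

R_B ≈ 342 N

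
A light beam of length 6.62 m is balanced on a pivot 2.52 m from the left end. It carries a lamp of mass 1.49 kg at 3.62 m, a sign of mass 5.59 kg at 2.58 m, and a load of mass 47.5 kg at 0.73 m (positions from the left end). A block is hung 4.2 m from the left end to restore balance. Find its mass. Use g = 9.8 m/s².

m ≈ 49.4 kg

Sum moments about the pivot (at 2.52 m from the left end) (the support reaction has zero arm there).
Lamp: 1.49 × 9.8 = 14.6 N down at 3.62 m → arm 1.1 m, τ = 14.6 × 1.1 = 16.06 N·m clockwise.
Sign: 5.59 × 9.8 = 54.78 N down at 2.58 m → arm 0.06 m, τ = 54.78 × 0.06 = 3.287 N·m clockwise.
Load: 47.5 × 9.8 = 465.5 N down at 0.73 m → arm 1.79 m, τ = 465.5 × 1.79 = 833.2 N·m counterclockwise.
Net moment of known loads = 813.9 N·m counterclockwise.
An unknown mass m at 4.2 m has arm 1.68 m; its moment is m·g·1.68 clockwise.
Στ = 0 ⇒ m × 9.8 × 1.68 = 813.9 ⇒ m = 813.9 / (9.8 × 1.68) = 49.4 kg.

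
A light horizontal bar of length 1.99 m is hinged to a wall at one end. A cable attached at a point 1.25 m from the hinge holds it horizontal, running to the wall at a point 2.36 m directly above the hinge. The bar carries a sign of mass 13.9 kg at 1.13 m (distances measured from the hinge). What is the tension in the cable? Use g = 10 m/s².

Taking torques about the hinge:
Sign: 13.9 × 10 = 139 N down at 1.13 m → arm 1.13 m, τ = 139 × 1.13 = 157.1 N·m clockwise.
Total clockwise load moment = 157.1 N·m.
The cable tension T acts at 1.25 m; only its component perpendicular to the bar, T sinθ, produces torque. sinθ = h/√(h²+d²) = 2.36/√(2.36²+1.25²) = 0.8837.
Στ = 0 ⇒ T × 1.25 × 0.8837 = 157.1 ⇒ T = 157.1 / 1.105 = 142 N.

T ≈ 142 N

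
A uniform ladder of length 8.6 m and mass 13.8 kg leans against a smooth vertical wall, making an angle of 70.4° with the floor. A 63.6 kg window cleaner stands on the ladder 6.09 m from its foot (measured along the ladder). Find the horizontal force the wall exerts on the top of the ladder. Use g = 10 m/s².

Choose the foot of the ladder as the axis so the floor normal and friction both act there and drop out.
Ladder weight 13.8×10 = 138 N acts at 4.3 m along the ladder; its horizontal arm is 4.3·cos70.4° = 1.442 m → τ = 199 N·m clockwise.
Window cleaner: 63.6×10 = 636 N at 6.09 m → arm 2.043 m → τ = 1299 N·m clockwise.
Wall normal N acts horizontally at the top; its moment arm is the height L sinθ = 8.6·sin70.4° = 8.102 m, counterclockwise.
Στ = 0 ⇒ N × 8.102 = 1498 ⇒ N = 185 N.

N_wall ≈ 185 N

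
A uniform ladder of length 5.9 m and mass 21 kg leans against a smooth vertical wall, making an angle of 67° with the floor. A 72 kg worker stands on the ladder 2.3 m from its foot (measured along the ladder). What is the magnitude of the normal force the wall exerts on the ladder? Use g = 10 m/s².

About the foot of the ladder:
Ladder weight 21×10 = 210 N acts at 2.95 m along the ladder; its horizontal arm is 2.95·cos67° = 1.153 m → τ = 242.1 N·m clockwise.
Worker: 72×10 = 720 N at 2.3 m → arm 0.8987 m → τ = 647.1 N·m clockwise.
Wall normal N acts horizontally at the top; its moment arm is the height L sinθ = 5.9·sin67° = 5.431 m, counterclockwise.
Setting net torque to zero: N × 5.431 = 889.2 → N = 164 N.

N_wall ≈ 164 N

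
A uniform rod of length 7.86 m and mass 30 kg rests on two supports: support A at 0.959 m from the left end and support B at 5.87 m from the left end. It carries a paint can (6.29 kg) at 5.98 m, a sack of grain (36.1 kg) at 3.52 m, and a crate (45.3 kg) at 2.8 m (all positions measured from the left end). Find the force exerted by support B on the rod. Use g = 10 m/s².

R_B ≈ 604 N

Take moments about support A.
Beam weight: 30 × 10 = 300 N down at 3.93 m → arm 2.971 m, τ = 300 × 2.971 = 891.3 N·m clockwise.
Paint can: 6.29 × 10 = 62.9 N down at 5.98 m → arm 5.021 m, τ = 62.9 × 5.021 = 315.8 N·m clockwise.
Sack of grain: 36.1 × 10 = 361 N down at 3.52 m → arm 2.561 m, τ = 361 × 2.561 = 924.5 N·m clockwise.
Crate: 45.3 × 10 = 453 N down at 2.8 m → arm 1.841 m, τ = 453 × 1.841 = 834 N·m clockwise.
Net load moment about support A = 2966 N·m clockwise.
Reaction R at support B is upward at 5.87 m, arm 4.911 m → moment R × 4.911 counterclockwise.
Setting net torque to zero: R × 4.911 = 2966 → R = 604 N.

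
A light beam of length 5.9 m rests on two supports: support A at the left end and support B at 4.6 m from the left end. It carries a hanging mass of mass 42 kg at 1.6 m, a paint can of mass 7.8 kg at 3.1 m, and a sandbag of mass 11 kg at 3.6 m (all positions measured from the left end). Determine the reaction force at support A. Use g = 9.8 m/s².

R_A ≈ 317 N

Choose support B as the axis so its reaction then has zero moment arm.
Hanging mass: 42 × 9.8 = 411.6 N down at 1.6 m → arm 3 m, τ = 411.6 × 3 = 1235 N·m counterclockwise.
Paint can: 7.8 × 9.8 = 76.44 N down at 3.1 m → arm 1.5 m, τ = 76.44 × 1.5 = 114.7 N·m counterclockwise.
Sandbag: 11 × 9.8 = 107.8 N down at 3.6 m → arm 1 m, τ = 107.8 × 1 = 107.8 N·m counterclockwise.
Net load moment about support B = 1458 N·m counterclockwise.
Reaction R at support A is upward at 0 m, arm 4.6 m → moment R × 4.6 clockwise.
Balancing moments: R × 4.6 = 1458, giving R = 317 N.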